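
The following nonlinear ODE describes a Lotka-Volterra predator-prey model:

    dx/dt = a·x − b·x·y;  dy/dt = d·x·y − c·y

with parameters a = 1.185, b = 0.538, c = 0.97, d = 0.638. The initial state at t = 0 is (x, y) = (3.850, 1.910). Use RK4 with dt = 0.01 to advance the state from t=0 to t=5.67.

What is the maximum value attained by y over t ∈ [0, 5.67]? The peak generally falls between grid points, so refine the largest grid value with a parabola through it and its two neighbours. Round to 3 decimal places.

t=0.000: state=(3.850, 1.910)
step 1 (dt=0.01): k1=(0.606, 2.839), k2=(0.577, 2.864), k3=(0.577, 2.864), k4=(0.548, 2.889); state += dt/6·(k1+2k2+2k3+k4)
t=0.010: state=(3.856, 1.939)
t=0.020: state=(3.861, 1.968)
t=0.030: state=(3.866, 1.997)
continuing one RK4 step at a time; state shown every 20 steps (Δt=0.2):
t=0.200: state=(3.840, 2.577)
t=0.400: state=(3.531, 3.408)
t=0.600: state=(2.960, 4.256)
t=0.800: state=(2.286, 4.900)
t=1.000: state=(1.678, 5.190)
t=1.200: state=(1.217, 5.134)
t=1.400: state=(0.901, 4.834)
t=1.600: state=(0.694, 4.404)
t=1.800: state=(0.562, 3.927)
t=2.000: state=(0.479, 3.455)
t=2.200: state=(0.429, 3.015)
t=2.400: state=(0.401, 2.618)
t=2.600: state=(0.391, 2.268)
t=2.800: state=(0.395, 1.964)
t=3.000: state=(0.411, 1.702)
t=3.200: state=(0.440, 1.480)
t=3.400: state=(0.480, 1.293)
t=3.600: state=(0.534, 1.136)
t=3.800: state=(0.603, 1.006)
t=4.000: state=(0.690, 0.899)
t=4.200: state=(0.798, 0.814)
t=4.400: state=(0.930, 0.749)
t=4.600: state=(1.090, 0.701)
t=4.800: state=(1.284, 0.672)
t=5.000: state=(1.515, 0.661)
t=5.200: state=(1.787, 0.672)
t=5.400: state=(2.104, 0.709)
t=5.600: state=(2.462, 0.781)
t=5.670: state=(2.595, 0.817)
largest grid value and its neighbours: y(1.050)=5.20555, y(1.060)=5.20606, y(1.070)=5.20575
parabola through these three points peaks at t≈1.061 with y≈5.20606

max y = 5.206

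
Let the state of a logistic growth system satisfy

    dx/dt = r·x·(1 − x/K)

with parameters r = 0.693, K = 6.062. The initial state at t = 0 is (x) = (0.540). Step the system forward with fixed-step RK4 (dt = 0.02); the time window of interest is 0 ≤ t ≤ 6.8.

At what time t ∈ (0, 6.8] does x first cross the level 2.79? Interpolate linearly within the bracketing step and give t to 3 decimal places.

t=0.000: state=(0.540)
step 1 (dt=0.02): k1=(0.341), k2=(0.343), k3=(0.343), k4=(0.345); state += dt/6·(k1+2k2+2k3+k4)
t=0.020: state=(0.547)
t=0.040: state=(0.554)
t=0.060: state=(0.561)
continuing one RK4 step at a time; state shown every 25 steps (Δt=0.5):
t=0.500: state=(0.736)
t=1.000: state=(0.992)
t=1.500: state=(1.313)
t=2.000: state=(1.704)
t=2.500: state=(2.159)
t=3.000: state=(2.660)
t=3.120: state=(2.785)
next step: t=3.140: state=(2.806) — x has crossed 2.79
linear interpolation between t=3.120 (2.78487) and t=3.140 (2.80575) → t≈3.125

t = 3.125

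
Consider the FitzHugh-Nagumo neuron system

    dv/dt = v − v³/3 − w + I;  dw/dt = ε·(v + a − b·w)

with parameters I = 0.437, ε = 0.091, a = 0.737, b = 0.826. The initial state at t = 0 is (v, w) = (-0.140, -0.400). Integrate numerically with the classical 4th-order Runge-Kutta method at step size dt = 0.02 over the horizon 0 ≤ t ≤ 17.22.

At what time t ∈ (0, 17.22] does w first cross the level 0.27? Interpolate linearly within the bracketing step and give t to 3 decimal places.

t=0.000: state=(-0.140, -0.400)
step 1 (dt=0.02): k1=(0.698, 0.084), k2=(0.704, 0.085), k3=(0.704, 0.085), k4=(0.710, 0.086); state += dt/6·(k1+2k2+2k3+k4)
t=0.020: state=(-0.126, -0.398)
t=0.040: state=(-0.112, -0.397)
t=0.060: state=(-0.097, -0.395)
continuing one RK4 step at a time; state shown every 50 steps (Δt=1):
t=1.000: state=(0.927, -0.277)
t=2.000: state=(1.831, -0.062)
t=3.000: state=(1.876, 0.172)
t=3.440: state=(1.845, 0.269)
next step: t=3.460: state=(1.843, 0.273) — w has crossed 0.27
linear interpolation between t=3.440 (0.26892) and t=3.460 (0.27321) → t≈3.445

t = 3.445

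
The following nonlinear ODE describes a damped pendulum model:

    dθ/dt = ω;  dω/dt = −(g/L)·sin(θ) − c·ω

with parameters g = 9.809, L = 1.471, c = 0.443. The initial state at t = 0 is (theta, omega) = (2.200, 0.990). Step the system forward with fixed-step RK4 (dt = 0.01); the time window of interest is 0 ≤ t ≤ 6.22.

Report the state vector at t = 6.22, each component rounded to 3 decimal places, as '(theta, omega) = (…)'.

(theta, omega) = (0.226, -1.270)

t=0.000: state=(2.200, 0.990)
step 1 (dt=0.01): k1=(0.990, -5.830), k2=(0.961, -5.797), k3=(0.961, -5.798), k4=(0.932, -5.766); state += dt/6·(k1+2k2+2k3+k4)
t=0.010: state=(2.210, 0.932)
t=0.020: state=(2.219, 0.875)
t=0.030: state=(2.227, 0.818)
continuing one RK4 step at a time; state shown every 25 steps (Δt=0.25):
t=0.250: state=(2.279, -0.324)
t=0.500: state=(2.043, -1.577)
t=0.750: state=(1.480, -2.933)
t=1.000: state=(0.602, -3.954)
t=1.250: state=(-0.386, -3.680)
t=1.500: state=(-1.134, -2.190)
t=1.750: state=(-1.461, -0.432)
t=2.000: state=(-1.363, 1.178)
t=2.250: state=(-0.896, 2.483)
t=2.500: state=(-0.185, 3.024)
t=2.750: state=(0.518, 2.422)
t=3.000: state=(0.963, 1.075)
t=3.250: state=(1.046, -0.395)
t=3.500: state=(0.786, -1.624)
t=3.750: state=(0.284, -2.261)
t=4.000: state=(-0.270, -2.018)
t=4.250: state=(-0.665, -1.067)
t=4.500: state=(-0.784, 0.121)
t=4.750: state=(-0.619, 1.149)
t=5.000: state=(-0.250, 1.700)
t=5.250: state=(0.174, 1.571)
t=5.500: state=(0.487, 0.870)
t=5.750: state=(0.590, -0.058)
t=6.000: state=(0.468, -0.869)
t=6.220: state=(0.226, -1.270)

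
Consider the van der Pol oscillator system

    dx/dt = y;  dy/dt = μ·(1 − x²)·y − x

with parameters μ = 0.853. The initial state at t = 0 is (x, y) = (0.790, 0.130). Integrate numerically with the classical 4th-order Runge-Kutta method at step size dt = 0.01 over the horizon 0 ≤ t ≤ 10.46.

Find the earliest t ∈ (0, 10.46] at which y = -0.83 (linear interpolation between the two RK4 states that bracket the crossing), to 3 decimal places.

t = 1.103

t=0.000: state=(0.790, 0.130)
step 1 (dt=0.01): k1=(0.130, -0.748), k2=(0.126, -0.750), k3=(0.126, -0.750), k4=(0.122, -0.752); state += dt/6·(k1+2k2+2k3+k4)
t=0.010: state=(0.791, 0.122)
t=0.020: state=(0.792, 0.115)
t=0.030: state=(0.794, 0.107)
continuing one RK4 step at a time; state shown every 50 steps (Δt=0.5):
t=0.500: state=(0.755, -0.277)
t=1.000: state=(0.507, -0.728)
t=1.100: state=(0.429, -0.827)
next step: t=1.110: state=(0.420, -0.837) — y has crossed -0.83
linear interpolation between t=1.100 (-0.82695) and t=1.110 (-0.83701) → t≈1.103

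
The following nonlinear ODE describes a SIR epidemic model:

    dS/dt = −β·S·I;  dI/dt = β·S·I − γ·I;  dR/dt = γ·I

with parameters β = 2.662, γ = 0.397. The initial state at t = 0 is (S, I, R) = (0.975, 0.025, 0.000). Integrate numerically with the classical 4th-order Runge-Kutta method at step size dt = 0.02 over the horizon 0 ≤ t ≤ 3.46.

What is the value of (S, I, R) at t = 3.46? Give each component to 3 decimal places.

(S, I, R) = (0.036, 0.472, 0.492)

t=0.000: state=(0.975, 0.025, 0.000)
step 1 (dt=0.02): k1=(-0.065, 0.055, 0.010), k2=(-0.066, 0.056, 0.010), k3=(-0.066, 0.056, 0.010), k4=(-0.068, 0.057, 0.010); state += dt/6·(k1+2k2+2k3+k4)
t=0.020: state=(0.974, 0.026, 0.000)
t=0.040: state=(0.972, 0.027, 0.000)
t=0.060: state=(0.971, 0.029, 0.001)
continuing one RK4 step at a time; state shown every 10 steps (Δt=0.2):
t=0.200: state=(0.959, 0.039, 0.002)
t=0.400: state=(0.935, 0.059, 0.006)
t=0.600: state=(0.899, 0.089, 0.012)
t=0.800: state=(0.848, 0.131, 0.021)
t=1.000: state=(0.780, 0.187, 0.033)
t=1.200: state=(0.694, 0.256, 0.051)
t=1.400: state=(0.593, 0.333, 0.074)
t=1.600: state=(0.487, 0.410, 0.104)
t=1.800: state=(0.384, 0.477, 0.139)
t=2.000: state=(0.294, 0.527, 0.179)
t=2.200: state=(0.220, 0.558, 0.222)
t=2.400: state=(0.163, 0.570, 0.267)
t=2.600: state=(0.120, 0.568, 0.312)
t=2.800: state=(0.089, 0.554, 0.357)
t=3.000: state=(0.067, 0.533, 0.400)
t=3.200: state=(0.051, 0.508, 0.441)
t=3.400: state=(0.039, 0.480, 0.481)
t=3.460: state=(0.036, 0.472, 0.492)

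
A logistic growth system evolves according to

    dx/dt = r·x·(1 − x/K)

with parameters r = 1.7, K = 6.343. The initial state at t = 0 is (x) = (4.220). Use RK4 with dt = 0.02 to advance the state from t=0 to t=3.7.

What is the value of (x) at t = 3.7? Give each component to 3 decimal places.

t=0.000: state=(4.220)
step 1 (dt=0.02): k1=(2.401), k2=(2.387), k3=(2.388), k4=(2.374); state += dt/6·(k1+2k2+2k3+k4)
t=0.020: state=(4.268)
t=0.040: state=(4.315)
t=0.060: state=(4.362)
continuing one RK4 step at a time; state shown every 10 steps (Δt=0.2):
t=0.200: state=(4.671)
t=0.400: state=(5.055)
t=0.600: state=(5.369)
t=0.800: state=(5.618)
t=1.000: state=(5.809)
t=1.200: state=(5.954)
t=1.400: state=(6.061)
t=1.600: state=(6.140)
t=1.800: state=(6.197)
t=2.000: state=(6.238)
t=2.200: state=(6.268)
t=2.400: state=(6.290)
t=2.600: state=(6.305)
t=2.800: state=(6.316)
t=3.000: state=(6.324)
t=3.200: state=(6.329)
t=3.400: state=(6.333)
t=3.600: state=(6.336)
t=3.700: state=(6.337)

(x) = (6.337)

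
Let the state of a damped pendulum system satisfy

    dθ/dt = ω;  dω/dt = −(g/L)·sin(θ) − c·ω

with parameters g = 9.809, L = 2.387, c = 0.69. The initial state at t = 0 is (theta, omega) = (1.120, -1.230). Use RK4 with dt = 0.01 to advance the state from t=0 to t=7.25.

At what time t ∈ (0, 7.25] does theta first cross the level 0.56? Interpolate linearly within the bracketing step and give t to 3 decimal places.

t = 0.345

t=0.000: state=(1.120, -1.230)
step 1 (dt=0.01): k1=(-1.230, -2.850), k2=(-1.244, -2.829), k3=(-1.244, -2.829), k4=(-1.258, -2.808); state += dt/6·(k1+2k2+2k3+k4)
t=0.010: state=(1.108, -1.258)
t=0.020: state=(1.095, -1.286)
t=0.030: state=(1.082, -1.314)
continuing one RK4 step at a time; state shown every 25 steps (Δt=0.25):
t=0.250: state=(0.736, -1.789)
t=0.340: state=(0.569, -1.899)
next step: t=0.350: state=(0.550, -1.908) — theta has crossed 0.56
linear interpolation between t=0.340 (0.56934) and t=0.350 (0.55031) → t≈0.345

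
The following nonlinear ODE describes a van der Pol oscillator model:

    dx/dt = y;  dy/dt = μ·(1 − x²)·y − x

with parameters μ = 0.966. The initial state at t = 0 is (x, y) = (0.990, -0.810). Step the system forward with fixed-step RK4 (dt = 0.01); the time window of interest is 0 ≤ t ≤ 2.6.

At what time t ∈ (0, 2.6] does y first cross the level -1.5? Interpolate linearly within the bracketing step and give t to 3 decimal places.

t=0.000: state=(0.990, -0.810)
step 1 (dt=0.01): k1=(-0.810, -1.006), k2=(-0.815, -1.008), k3=(-0.815, -1.008), k4=(-0.820, -1.010); state += dt/6·(k1+2k2+2k3+k4)
t=0.010: state=(0.982, -0.820)
t=0.020: state=(0.974, -0.830)
t=0.030: state=(0.965, -0.840)
continuing one RK4 step at a time; state shown every 10 steps (Δt=0.1):
t=0.100: state=(0.904, -0.913)
t=0.200: state=(0.807, -1.024)
t=0.300: state=(0.699, -1.145)
t=0.400: state=(0.578, -1.278)
t=0.500: state=(0.443, -1.425)
t=0.540: state=(0.384, -1.488)
next step: t=0.550: state=(0.370, -1.504) — y has crossed -1.5
linear interpolation between t=0.540 (-1.48824) and t=0.550 (-1.50441) → t≈0.547

t = 0.547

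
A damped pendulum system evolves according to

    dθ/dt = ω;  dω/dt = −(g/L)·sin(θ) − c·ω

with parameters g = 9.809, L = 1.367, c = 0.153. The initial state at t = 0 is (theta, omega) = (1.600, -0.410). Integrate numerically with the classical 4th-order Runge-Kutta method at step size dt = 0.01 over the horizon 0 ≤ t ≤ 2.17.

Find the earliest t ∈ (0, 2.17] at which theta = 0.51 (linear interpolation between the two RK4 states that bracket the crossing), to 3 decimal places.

t=0.000: state=(1.600, -0.410)
step 1 (dt=0.01): k1=(-0.410, -7.110), k2=(-0.446, -7.105), k3=(-0.446, -7.105), k4=(-0.481, -7.100); state += dt/6·(k1+2k2+2k3+k4)
t=0.010: state=(1.596, -0.481)
t=0.020: state=(1.590, -0.552)
t=0.030: state=(1.585, -0.623)
continuing one RK4 step at a time; state shown every 10 steps (Δt=0.1):
t=0.100: state=(1.524, -1.116)
t=0.200: state=(1.377, -1.806)
t=0.300: state=(1.164, -2.458)
t=0.400: state=(0.888, -3.030)
t=0.500: state=(0.563, -3.456)
t=0.510: state=(0.528, -3.488)
next step: t=0.520: state=(0.493, -3.517) — theta has crossed 0.51
linear interpolation between t=0.510 (0.52794) and t=0.520 (0.49292) → t≈0.515

t = 0.515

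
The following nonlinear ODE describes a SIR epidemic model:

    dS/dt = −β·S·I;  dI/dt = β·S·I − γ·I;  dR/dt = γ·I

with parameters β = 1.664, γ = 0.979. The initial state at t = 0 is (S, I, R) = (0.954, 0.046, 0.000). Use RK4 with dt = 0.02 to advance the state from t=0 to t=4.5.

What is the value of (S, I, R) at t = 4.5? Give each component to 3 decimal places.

t=0.000: state=(0.954, 0.046, 0.000)
step 1 (dt=0.02): k1=(-0.073, 0.028, 0.045), k2=(-0.073, 0.028, 0.045), k3=(-0.073, 0.028, 0.045), k4=(-0.074, 0.028, 0.046); state += dt/6·(k1+2k2+2k3+k4)
t=0.020: state=(0.953, 0.047, 0.001)
t=0.040: state=(0.951, 0.047, 0.002)
t=0.060: state=(0.950, 0.048, 0.003)
continuing one RK4 step at a time; state shown every 10 steps (Δt=0.2):
t=0.200: state=(0.939, 0.052, 0.010)
t=0.400: state=(0.922, 0.058, 0.020)
t=0.600: state=(0.903, 0.065, 0.032)
t=0.800: state=(0.883, 0.072, 0.046)
t=1.000: state=(0.861, 0.079, 0.060)
t=1.200: state=(0.838, 0.086, 0.076)
t=1.400: state=(0.813, 0.093, 0.094)
t=1.600: state=(0.788, 0.100, 0.113)
t=1.800: state=(0.761, 0.106, 0.133)
t=2.000: state=(0.734, 0.112, 0.154)
t=2.200: state=(0.707, 0.117, 0.177)
t=2.400: state=(0.679, 0.121, 0.200)
t=2.600: state=(0.652, 0.124, 0.224)
t=2.800: state=(0.625, 0.126, 0.248)
t=3.000: state=(0.600, 0.127, 0.273)
t=3.200: state=(0.575, 0.127, 0.298)
t=3.400: state=(0.551, 0.126, 0.323)
t=3.600: state=(0.528, 0.124, 0.348)
t=3.800: state=(0.507, 0.121, 0.372)
t=4.000: state=(0.488, 0.118, 0.395)
t=4.200: state=(0.469, 0.113, 0.418)
t=4.400: state=(0.452, 0.109, 0.439)
t=4.500: state=(0.444, 0.106, 0.450)

(S, I, R) = (0.444, 0.106, 0.450)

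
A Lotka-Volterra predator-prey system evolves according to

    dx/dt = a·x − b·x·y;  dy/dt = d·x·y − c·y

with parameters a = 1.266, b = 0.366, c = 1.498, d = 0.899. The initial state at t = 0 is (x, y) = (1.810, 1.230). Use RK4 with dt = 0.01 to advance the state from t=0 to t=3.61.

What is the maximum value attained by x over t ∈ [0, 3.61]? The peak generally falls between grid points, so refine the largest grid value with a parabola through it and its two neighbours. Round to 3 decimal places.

t=0.000: state=(1.810, 1.230)
step 1 (dt=0.01): k1=(1.477, 0.159), k2=(1.482, 0.167), k3=(1.482, 0.167), k4=(1.488, 0.176); state += dt/6·(k1+2k2+2k3+k4)
t=0.010: state=(1.825, 1.232)
t=0.020: state=(1.840, 1.234)
t=0.030: state=(1.855, 1.236)
continuing one RK4 step at a time; state shown every 20 steps (Δt=0.2):
t=0.200: state=(2.126, 1.298)
t=0.400: state=(2.478, 1.454)
t=0.600: state=(2.843, 1.739)
t=0.800: state=(3.173, 2.216)
t=1.000: state=(3.387, 2.970)
t=1.200: state=(3.380, 4.060)
t=1.400: state=(3.082, 5.404)
t=1.600: state=(2.548, 6.659)
t=1.800: state=(1.954, 7.394)
t=2.000: state=(1.457, 7.431)
t=2.200: state=(1.107, 6.920)
t=2.400: state=(0.884, 6.124)
t=2.600: state=(0.751, 5.252)
t=2.800: state=(0.679, 4.423)
t=3.000: state=(0.651, 3.692)
t=3.200: state=(0.655, 3.076)
t=3.400: state=(0.686, 2.570)
t=3.600: state=(0.744, 2.165)
t=3.610: state=(0.747, 2.148)
largest grid value and its neighbours: x(1.090)=3.41763, x(1.100)=3.41780, x(1.110)=3.41728
parabola through these three points peaks at t≈1.097 with x≈3.41782

max x = 3.418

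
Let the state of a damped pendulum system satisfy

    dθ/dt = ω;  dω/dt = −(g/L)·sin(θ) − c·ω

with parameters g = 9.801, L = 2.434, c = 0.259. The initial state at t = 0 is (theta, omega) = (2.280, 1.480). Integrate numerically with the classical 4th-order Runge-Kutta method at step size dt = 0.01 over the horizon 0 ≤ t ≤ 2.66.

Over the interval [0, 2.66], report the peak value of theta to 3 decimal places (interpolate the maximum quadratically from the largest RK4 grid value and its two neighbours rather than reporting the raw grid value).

max theta = 2.688

t=0.000: state=(2.280, 1.480)
step 1 (dt=0.01): k1=(1.480, -3.439), k2=(1.463, -3.415), k3=(1.463, -3.415), k4=(1.446, -3.392); state += dt/6·(k1+2k2+2k3+k4)
t=0.010: state=(2.295, 1.446)
t=0.020: state=(2.309, 1.412)
t=0.030: state=(2.323, 1.379)
continuing one RK4 step at a time; state shown every 10 steps (Δt=0.1):
t=0.100: state=(2.412, 1.159)
t=0.200: state=(2.513, 0.881)
t=0.300: state=(2.589, 0.638)
t=0.400: state=(2.642, 0.422)
t=0.500: state=(2.674, 0.227)
t=0.600: state=(2.688, 0.045)
t=0.700: state=(2.683, -0.130)
t=0.800: state=(2.662, -0.306)
t=0.900: state=(2.622, -0.488)
t=1.000: state=(2.563, -0.683)
t=1.100: state=(2.485, -0.895)
t=1.200: state=(2.384, -1.130)
t=1.300: state=(2.258, -1.391)
t=1.400: state=(2.105, -1.680)
t=1.500: state=(1.921, -1.996)
t=1.600: state=(1.705, -2.330)
t=1.700: state=(1.455, -2.667)
t=1.800: state=(1.172, -2.982)
t=1.900: state=(0.860, -3.242)
t=2.000: state=(0.527, -3.413)
t=2.100: state=(0.182, -3.462)
t=2.200: state=(-0.161, -3.377)
t=2.300: state=(-0.489, -3.164)
t=2.400: state=(-0.790, -2.845)
t=2.500: state=(-1.056, -2.456)
t=2.600: state=(-1.280, -2.027)
t=2.660: state=(-1.394, -1.763)
largest grid value and its neighbours: theta(0.620)=2.68818, theta(0.630)=2.68819, theta(0.640)=2.68802
parabola through these three points peaks at t≈0.626 with theta≈2.68821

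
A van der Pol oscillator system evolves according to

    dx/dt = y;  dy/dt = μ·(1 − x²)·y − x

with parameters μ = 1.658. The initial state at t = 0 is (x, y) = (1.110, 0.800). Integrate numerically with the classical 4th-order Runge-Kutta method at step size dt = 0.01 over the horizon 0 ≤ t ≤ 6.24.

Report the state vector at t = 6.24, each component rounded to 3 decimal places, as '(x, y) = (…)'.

t=0.000: state=(1.110, 0.800)
step 1 (dt=0.01): k1=(0.800, -1.418), k2=(0.793, -1.431), k3=(0.793, -1.431), k4=(0.786, -1.443); state += dt/6·(k1+2k2+2k3+k4)
t=0.010: state=(1.118, 0.786)
t=0.020: state=(1.126, 0.771)
t=0.030: state=(1.133, 0.756)
continuing one RK4 step at a time; state shown every 25 steps (Δt=0.25):
t=0.250: state=(1.261, 0.399)
t=0.500: state=(1.312, 0.021)
t=0.750: state=(1.279, -0.268)
t=1.000: state=(1.183, -0.495)
t=1.250: state=(1.032, -0.716)
t=1.500: state=(0.820, -0.997)
t=1.750: state=(0.521, -1.437)
t=2.000: state=(0.077, -2.173)
t=2.250: state=(-0.586, -3.102)
t=2.500: state=(-1.374, -2.840)
t=2.750: state=(-1.867, -1.079)
t=3.000: state=(-1.987, -0.053)
t=3.250: state=(-1.952, 0.272)
t=3.500: state=(-1.868, 0.382)
t=3.750: state=(-1.764, 0.442)
t=4.000: state=(-1.647, 0.497)
t=4.250: state=(-1.515, 0.564)
t=4.500: state=(-1.363, 0.654)
t=4.750: state=(-1.184, 0.788)
t=5.000: state=(-0.963, 1.000)
t=5.250: state=(-0.671, 1.363)
t=5.500: state=(-0.257, 2.012)
t=5.750: state=(0.365, 2.999)
t=6.000: state=(1.188, 3.271)
t=6.240: state=(1.798, 1.629)

(x, y) = (1.798, 1.629)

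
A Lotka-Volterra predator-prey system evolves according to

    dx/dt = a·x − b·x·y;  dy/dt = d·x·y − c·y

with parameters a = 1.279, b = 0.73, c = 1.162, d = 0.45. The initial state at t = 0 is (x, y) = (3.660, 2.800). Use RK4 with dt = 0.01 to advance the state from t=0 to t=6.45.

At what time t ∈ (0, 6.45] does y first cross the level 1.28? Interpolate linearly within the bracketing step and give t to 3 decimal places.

t=0.000: state=(3.660, 2.800)
step 1 (dt=0.01): k1=(-2.800, 1.358), k2=(-2.807, 1.344), k3=(-2.807, 1.344), k4=(-2.814, 1.329); state += dt/6·(k1+2k2+2k3+k4)
t=0.010: state=(3.632, 2.813)
t=0.020: state=(3.604, 2.827)
t=0.030: state=(3.575, 2.839)
continuing one RK4 step at a time; state shown every 25 steps (Δt=0.25):
t=0.250: state=(2.949, 3.037)
t=0.500: state=(2.322, 3.051)
t=0.750: state=(1.856, 2.881)
t=1.000: state=(1.547, 2.606)
t=1.250: state=(1.362, 2.294)
t=1.500: state=(1.269, 1.987)
t=1.750: state=(1.248, 1.711)
t=2.000: state=(1.285, 1.475)
t=2.250: state=(1.377, 1.281)
next step: t=2.260: state=(1.382, 1.274) — y has crossed 1.28
linear interpolation between t=2.250 (1.28080) and t=2.260 (1.27389) → t≈2.251

t = 2.251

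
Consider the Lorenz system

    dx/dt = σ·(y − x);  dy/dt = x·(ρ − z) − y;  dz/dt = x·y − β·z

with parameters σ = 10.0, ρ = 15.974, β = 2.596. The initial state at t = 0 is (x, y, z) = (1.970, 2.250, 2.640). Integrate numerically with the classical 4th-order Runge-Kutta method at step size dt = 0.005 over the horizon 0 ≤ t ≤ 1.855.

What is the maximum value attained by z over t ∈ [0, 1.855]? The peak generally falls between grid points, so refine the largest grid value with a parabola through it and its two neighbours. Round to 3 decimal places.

max z = 24.165

t=0.000: state=(1.970, 2.250, 2.640)
step 1 (dt=0.005): k1=(2.800, 24.018, -2.421), k2=(3.330, 24.063, -2.271), k3=(3.318, 24.080, -2.268), k4=(3.838, 24.141, -2.115); state += dt/6·(k1+2k2+2k3+k4)
t=0.005: state=(1.987, 2.370, 2.629)
t=0.010: state=(2.008, 2.492, 2.619)
t=0.015: state=(2.035, 2.614, 2.611)
continuing one RK4 step at a time; state shown every 20 steps (Δt=0.1):
t=0.100: state=(3.132, 5.105, 2.842)
t=0.200: state=(5.978, 9.726, 5.183)
t=0.300: state=(10.202, 14.217, 13.031)
t=0.400: state=(11.727, 9.835, 23.083)
t=0.500: state=(7.276, 1.716, 22.516)
t=0.600: state=(2.739, -0.440, 17.526)
t=0.700: state=(0.728, -0.372, 13.457)
t=0.800: state=(0.098, -0.216, 10.372)
t=0.900: state=(-0.091, -0.207, 8.001)
t=1.000: state=(-0.197, -0.312, 6.175)
t=1.100: state=(-0.349, -0.552, 4.773)
t=1.200: state=(-0.639, -1.040, 3.716)
t=1.300: state=(-1.220, -2.029, 2.990)
t=1.400: state=(-2.394, -4.026, 2.783)
t=1.500: state=(-4.707, -7.810, 3.995)
t=1.600: state=(-8.598, -13.000, 9.382)
t=1.700: state=(-11.864, -12.745, 20.102)
t=1.800: state=(-9.297, -4.112, 23.809)
t=1.855: state=(-6.308, -1.007, 21.611)
largest grid value and its neighbours: z(0.435)=24.14922, z(0.440)=24.16521, z(0.445)=24.15073
parabola through these three points peaks at t≈0.440 with z≈24.16522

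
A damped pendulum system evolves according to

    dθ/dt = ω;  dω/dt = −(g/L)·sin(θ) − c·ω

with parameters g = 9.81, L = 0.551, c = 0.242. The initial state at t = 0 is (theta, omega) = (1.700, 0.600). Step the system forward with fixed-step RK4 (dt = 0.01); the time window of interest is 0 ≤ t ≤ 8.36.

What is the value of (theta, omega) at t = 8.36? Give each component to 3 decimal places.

(theta, omega) = (0.265, -2.181)

t=0.000: state=(1.700, 0.600)
step 1 (dt=0.01): k1=(0.600, -17.801), k2=(0.511, -17.772), k3=(0.511, -17.773), k4=(0.422, -17.746); state += dt/6·(k1+2k2+2k3+k4)
t=0.010: state=(1.705, 0.422)
t=0.020: state=(1.708, 0.245)
t=0.030: state=(1.710, 0.068)
continuing one RK4 step at a time; state shown every 50 steps (Δt=0.5):
t=0.500: state=(-0.013, -6.053)
t=1.000: state=(-1.455, 1.359)
t=1.500: state=(0.694, 4.503)
t=2.000: state=(0.924, -3.590)
t=2.500: state=(-1.111, -1.738)
t=3.000: state=(-0.098, 4.554)
t=3.500: state=(1.026, -1.299)
t=4.000: state=(-0.649, -2.959)
t=4.500: state=(-0.429, 3.433)
t=5.000: state=(0.884, 0.012)
t=5.500: state=(-0.331, -3.064)
t=6.000: state=(-0.514, 2.448)
t=6.500: state=(0.710, 0.634)
t=7.000: state=(-0.153, -2.754)
t=7.500: state=(-0.496, 1.765)
t=8.000: state=(0.565, 0.856)
t=8.360: state=(0.265, -2.181)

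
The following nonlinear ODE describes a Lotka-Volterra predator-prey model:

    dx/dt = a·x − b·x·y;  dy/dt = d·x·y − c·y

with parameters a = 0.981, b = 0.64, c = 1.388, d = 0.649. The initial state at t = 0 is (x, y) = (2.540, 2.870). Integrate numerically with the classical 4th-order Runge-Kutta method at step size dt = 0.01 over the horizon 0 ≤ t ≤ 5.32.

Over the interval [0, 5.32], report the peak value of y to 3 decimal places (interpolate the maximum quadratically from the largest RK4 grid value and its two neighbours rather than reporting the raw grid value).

t=0.000: state=(2.540, 2.870)
step 1 (dt=0.01): k1=(-2.174, 0.748), k2=(-2.170, 0.728), k3=(-2.170, 0.728), k4=(-2.167, 0.709); state += dt/6·(k1+2k2+2k3+k4)
t=0.010: state=(2.518, 2.877)
t=0.020: state=(2.497, 2.884)
t=0.030: state=(2.475, 2.891)
continuing one RK4 step at a time; state shown every 20 steps (Δt=0.2):
t=0.200: state=(2.127, 2.942)
t=0.400: state=(1.782, 2.870)
t=0.600: state=(1.517, 2.691)
t=0.800: state=(1.328, 2.450)
t=1.000: state=(1.201, 2.186)
t=1.200: state=(1.123, 1.925)
t=1.400: state=(1.085, 1.683)
t=1.600: state=(1.080, 1.467)
t=1.800: state=(1.103, 1.280)
t=2.000: state=(1.151, 1.122)
t=2.200: state=(1.223, 0.991)
t=2.400: state=(1.320, 0.886)
t=2.600: state=(1.442, 0.802)
t=2.800: state=(1.590, 0.740)
t=3.000: state=(1.766, 0.697)
t=3.200: state=(1.968, 0.672)
t=3.400: state=(2.199, 0.667)
t=3.600: state=(2.454, 0.684)
t=3.800: state=(2.730, 0.725)
t=4.000: state=(3.014, 0.798)
t=4.200: state=(3.289, 0.910)
t=4.400: state=(3.528, 1.073)
t=4.600: state=(3.690, 1.301)
t=4.800: state=(3.732, 1.597)
t=5.000: state=(3.620, 1.954)
t=5.200: state=(3.348, 2.330)
t=5.320: state=(3.124, 2.539)
largest grid value and its neighbours: y(0.180)=2.94158, y(0.190)=2.94191, y(0.200)=2.94187
parabola through these three points peaks at t≈0.194 with y≈2.94194

max y = 2.942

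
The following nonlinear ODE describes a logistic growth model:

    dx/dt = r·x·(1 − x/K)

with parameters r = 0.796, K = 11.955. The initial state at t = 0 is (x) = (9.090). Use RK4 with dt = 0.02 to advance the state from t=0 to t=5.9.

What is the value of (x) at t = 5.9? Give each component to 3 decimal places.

(x) = (11.921)

t=0.000: state=(9.090)
step 1 (dt=0.02): k1=(1.734), k2=(1.727), k3=(1.727), k4=(1.720); state += dt/6·(k1+2k2+2k3+k4)
t=0.020: state=(9.125)
t=0.040: state=(9.159)
t=0.060: state=(9.193)
continuing one RK4 step at a time; state shown every 10 steps (Δt=0.2):
t=0.200: state=(9.422)
t=0.400: state=(9.726)
t=0.600: state=(10.000)
t=0.800: state=(10.247)
t=1.000: state=(10.467)
t=1.200: state=(10.662)
t=1.400: state=(10.835)
t=1.600: state=(10.986)
t=1.800: state=(11.119)
t=2.000: state=(11.234)
t=2.200: state=(11.335)
t=2.400: state=(11.422)
t=2.600: state=(11.498)
t=2.800: state=(11.563)
t=3.000: state=(11.619)
t=3.200: state=(11.667)
t=3.400: state=(11.709)
t=3.600: state=(11.744)
t=3.800: state=(11.775)
t=4.000: state=(11.801)
t=4.200: state=(11.823)
t=4.400: state=(11.843)
t=4.600: state=(11.859)
t=4.800: state=(11.873)
t=5.000: state=(11.885)
t=5.200: state=(11.895)
t=5.400: state=(11.904)
t=5.600: state=(11.911)
t=5.800: state=(11.918)
t=5.900: state=(11.921)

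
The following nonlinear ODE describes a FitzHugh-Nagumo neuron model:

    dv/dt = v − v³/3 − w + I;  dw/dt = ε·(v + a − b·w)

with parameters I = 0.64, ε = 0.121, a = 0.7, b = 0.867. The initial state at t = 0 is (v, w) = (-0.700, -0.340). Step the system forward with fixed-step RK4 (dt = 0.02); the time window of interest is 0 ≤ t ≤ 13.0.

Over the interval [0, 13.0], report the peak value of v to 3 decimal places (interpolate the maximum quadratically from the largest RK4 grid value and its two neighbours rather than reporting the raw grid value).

max v = 1.895

t=0.000: state=(-0.700, -0.340)
step 1 (dt=0.02): k1=(0.394, 0.036), k2=(0.396, 0.036), k3=(0.396, 0.036), k4=(0.398, 0.037); state += dt/6·(k1+2k2+2k3+k4)
t=0.020: state=(-0.692, -0.339)
t=0.040: state=(-0.684, -0.339)
t=0.060: state=(-0.676, -0.338)
continuing one RK4 step at a time; state shown every 25 steps (Δt=0.5):
t=0.500: state=(-0.476, -0.316)
t=1.000: state=(-0.164, -0.278)
t=1.500: state=(0.308, -0.219)
t=2.000: state=(0.978, -0.130)
t=2.500: state=(1.593, -0.004)
t=3.000: state=(1.854, 0.140)
t=3.500: state=(1.894, 0.286)
t=4.000: state=(1.866, 0.423)
t=4.500: state=(1.819, 0.551)
t=5.000: state=(1.768, 0.670)
t=5.500: state=(1.715, 0.780)
t=6.000: state=(1.661, 0.881)
t=6.500: state=(1.607, 0.973)
t=7.000: state=(1.552, 1.058)
t=7.500: state=(1.495, 1.135)
t=8.000: state=(1.437, 1.205)
t=8.500: state=(1.378, 1.267)
t=9.000: state=(1.316, 1.323)
t=9.500: state=(1.251, 1.372)
t=10.000: state=(1.182, 1.415)
t=10.500: state=(1.107, 1.452)
t=11.000: state=(1.024, 1.482)
t=11.500: state=(0.930, 1.505)
t=12.000: state=(0.819, 1.521)
t=12.500: state=(0.681, 1.529)
t=13.000: state=(0.497, 1.527)
largest grid value and its neighbours: v(3.420)=1.89502, v(3.440)=1.89504, v(3.460)=1.89495
parabola through these three points peaks at t≈3.433 with v≈1.89505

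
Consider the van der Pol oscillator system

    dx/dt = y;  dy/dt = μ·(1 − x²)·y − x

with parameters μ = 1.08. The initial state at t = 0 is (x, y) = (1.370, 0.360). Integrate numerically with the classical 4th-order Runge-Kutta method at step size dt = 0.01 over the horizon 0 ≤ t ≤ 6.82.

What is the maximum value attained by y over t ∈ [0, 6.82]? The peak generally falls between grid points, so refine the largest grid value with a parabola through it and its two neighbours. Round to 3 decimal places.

max y = 2.756

t=0.000: state=(1.370, 0.360)
step 1 (dt=0.01): k1=(0.360, -1.711), k2=(0.351, -1.707), k3=(0.351, -1.706), k4=(0.343, -1.702); state += dt/6·(k1+2k2+2k3+k4)
t=0.010: state=(1.374, 0.343)
t=0.020: state=(1.377, 0.326)
t=0.030: state=(1.380, 0.309)
continuing one RK4 step at a time; state shown every 25 steps (Δt=0.25):
t=0.250: state=(1.410, -0.029)
t=0.500: state=(1.363, -0.331)
t=0.750: state=(1.249, -0.572)
t=1.000: state=(1.078, -0.798)
t=1.250: state=(0.847, -1.057)
t=1.500: state=(0.542, -1.401)
t=1.750: state=(0.136, -1.870)
t=2.000: state=(-0.398, -2.393)
t=2.250: state=(-1.029, -2.528)
t=2.500: state=(-1.582, -1.761)
t=2.750: state=(-1.882, -0.671)
t=3.000: state=(-1.954, 0.020)
t=3.250: state=(-1.903, 0.352)
t=3.500: state=(-1.791, 0.524)
t=3.750: state=(-1.645, 0.645)
t=4.000: state=(-1.469, 0.764)
t=4.250: state=(-1.260, 0.911)
t=4.500: state=(-1.008, 1.117)
t=4.750: state=(-0.694, 1.422)
t=5.000: state=(-0.285, 1.876)
t=5.250: state=(0.256, 2.452)
t=5.500: state=(0.920, 2.750)
t=5.750: state=(1.545, 2.067)
t=6.000: state=(1.907, 0.850)
t=6.250: state=(2.008, 0.048)
t=6.500: state=(1.967, -0.322)
t=6.750: state=(1.863, -0.499)
t=6.820: state=(1.826, -0.535)
largest grid value and its neighbours: y(5.460)=2.75471, y(5.470)=2.75605, y(5.480)=2.75574
parabola through these three points peaks at t≈5.473 with y≈2.75613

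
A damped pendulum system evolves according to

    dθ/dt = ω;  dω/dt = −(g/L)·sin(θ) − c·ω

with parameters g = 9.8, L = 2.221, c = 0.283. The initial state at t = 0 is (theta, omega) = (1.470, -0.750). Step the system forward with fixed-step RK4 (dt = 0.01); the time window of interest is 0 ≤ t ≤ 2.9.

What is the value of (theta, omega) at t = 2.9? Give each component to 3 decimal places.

t=0.000: state=(1.470, -0.750)
step 1 (dt=0.01): k1=(-0.750, -4.178), k2=(-0.771, -4.170), k3=(-0.771, -4.170), k4=(-0.792, -4.162); state += dt/6·(k1+2k2+2k3+k4)
t=0.010: state=(1.462, -0.792)
t=0.020: state=(1.454, -0.833)
t=0.030: state=(1.446, -0.875)
continuing one RK4 step at a time; state shown every 10 steps (Δt=0.1):
t=0.100: state=(1.374, -1.159)
t=0.200: state=(1.239, -1.547)
t=0.300: state=(1.066, -1.901)
t=0.400: state=(0.860, -2.205)
t=0.500: state=(0.627, -2.438)
t=0.600: state=(0.376, -2.579)
t=0.700: state=(0.115, -2.612)
t=0.800: state=(-0.143, -2.533)
t=0.900: state=(-0.388, -2.347)
t=1.000: state=(-0.609, -2.073)
t=1.100: state=(-0.800, -1.733)
t=1.200: state=(-0.955, -1.349)
t=1.300: state=(-1.069, -0.942)
t=1.400: state=(-1.143, -0.526)
t=1.500: state=(-1.175, -0.112)
t=1.600: state=(-1.166, 0.292)
t=1.700: state=(-1.117, 0.680)
t=1.800: state=(-1.030, 1.044)
t=1.900: state=(-0.909, 1.374)
t=2.000: state=(-0.757, 1.658)
t=2.100: state=(-0.580, 1.881)
t=2.200: state=(-0.383, 2.030)
t=2.300: state=(-0.176, 2.094)
t=2.400: state=(0.032, 2.066)
t=2.500: state=(0.234, 1.950)
t=2.600: state=(0.420, 1.755)
t=2.700: state=(0.583, 1.497)
t=2.800: state=(0.717, 1.191)
t=2.900: state=(0.820, 0.854)

(theta, omega) = (0.820, 0.854)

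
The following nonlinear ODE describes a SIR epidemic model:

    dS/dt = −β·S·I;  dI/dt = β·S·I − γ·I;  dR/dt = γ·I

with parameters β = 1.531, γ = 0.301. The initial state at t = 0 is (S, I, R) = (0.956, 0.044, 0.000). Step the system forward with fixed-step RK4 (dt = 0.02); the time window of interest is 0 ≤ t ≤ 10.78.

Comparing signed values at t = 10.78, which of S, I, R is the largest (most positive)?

t=0.000: state=(0.956, 0.044, 0.000)
step 1 (dt=0.02): k1=(-0.064, 0.051, 0.013), k2=(-0.065, 0.052, 0.013), k3=(-0.065, 0.052, 0.013), k4=(-0.066, 0.052, 0.014); state += dt/6·(k1+2k2+2k3+k4)
t=0.020: state=(0.955, 0.045, 0.000)
t=0.040: state=(0.953, 0.046, 0.001)
t=0.060: state=(0.952, 0.047, 0.001)
continuing one RK4 step at a time; state shown every 25 steps (Δt=0.5):
t=0.500: state=(0.914, 0.078, 0.009)
t=1.000: state=(0.845, 0.131, 0.024)
t=1.500: state=(0.743, 0.207, 0.050)
t=2.000: state=(0.612, 0.300, 0.088)
t=2.500: state=(0.470, 0.391, 0.140)
t=3.000: state=(0.339, 0.457, 0.204)
t=3.500: state=(0.235, 0.489, 0.276)
t=4.000: state=(0.162, 0.489, 0.350)
t=4.500: state=(0.112, 0.466, 0.422)
t=5.000: state=(0.079, 0.431, 0.489)
t=5.500: state=(0.058, 0.391, 0.551)
t=6.000: state=(0.044, 0.349, 0.607)
t=6.500: state=(0.034, 0.310, 0.656)
t=7.000: state=(0.027, 0.273, 0.700)
t=7.500: state=(0.022, 0.239, 0.739)
t=8.000: state=(0.019, 0.209, 0.772)
t=8.500: state=(0.016, 0.182, 0.802)
t=9.000: state=(0.014, 0.158, 0.827)
t=9.500: state=(0.013, 0.138, 0.850)
t=10.000: state=(0.012, 0.120, 0.869)
t=10.500: state=(0.011, 0.104, 0.886)
t=10.780: state=(0.010, 0.096, 0.894)
compare at T: S=0.010, I=0.096, R=0.894

largest component: R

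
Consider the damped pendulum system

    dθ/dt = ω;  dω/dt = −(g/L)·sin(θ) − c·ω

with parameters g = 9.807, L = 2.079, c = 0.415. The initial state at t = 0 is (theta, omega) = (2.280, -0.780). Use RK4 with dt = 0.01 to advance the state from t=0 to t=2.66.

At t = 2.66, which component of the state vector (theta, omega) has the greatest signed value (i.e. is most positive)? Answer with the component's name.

t=0.000: state=(2.280, -0.780)
step 1 (dt=0.01): k1=(-0.780, -3.256), k2=(-0.796, -3.261), k3=(-0.796, -3.262), k4=(-0.813, -3.267); state += dt/6·(k1+2k2+2k3+k4)
t=0.010: state=(2.272, -0.813)
t=0.020: state=(2.264, -0.845)
t=0.030: state=(2.255, -0.878)
continuing one RK4 step at a time; state shown every 10 steps (Δt=0.1):
t=0.100: state=(2.186, -1.112)
t=0.200: state=(2.057, -1.460)
t=0.300: state=(1.893, -1.824)
t=0.400: state=(1.692, -2.200)
t=0.500: state=(1.453, -2.571)
t=0.600: state=(1.179, -2.913)
t=0.700: state=(0.873, -3.188)
t=0.800: state=(0.544, -3.358)
t=0.900: state=(0.206, -3.390)
t=1.000: state=(-0.128, -3.269)
t=1.100: state=(-0.443, -3.005)
t=1.200: state=(-0.725, -2.627)
t=1.300: state=(-0.966, -2.174)
t=1.400: state=(-1.159, -1.681)
t=1.500: state=(-1.302, -1.177)
t=1.600: state=(-1.395, -0.678)
t=1.700: state=(-1.438, -0.194)
t=1.800: state=(-1.434, 0.272)
t=1.900: state=(-1.384, 0.717)
t=2.000: state=(-1.291, 1.138)
t=2.100: state=(-1.158, 1.526)
t=2.200: state=(-0.987, 1.870)
t=2.300: state=(-0.786, 2.152)
t=2.400: state=(-0.560, 2.352)
t=2.500: state=(-0.319, 2.453)
t=2.600: state=(-0.073, 2.442)
t=2.660: state=(0.072, 2.382)
compare at T: theta=0.072, omega=2.382

largest component: omega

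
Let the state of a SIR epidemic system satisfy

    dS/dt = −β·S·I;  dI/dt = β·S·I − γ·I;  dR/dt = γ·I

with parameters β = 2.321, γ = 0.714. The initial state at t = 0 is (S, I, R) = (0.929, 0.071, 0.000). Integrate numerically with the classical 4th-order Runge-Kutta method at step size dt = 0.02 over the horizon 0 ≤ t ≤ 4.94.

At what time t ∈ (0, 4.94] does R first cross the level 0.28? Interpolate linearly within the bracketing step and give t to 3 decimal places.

t=0.000: state=(0.929, 0.071, 0.000)
step 1 (dt=0.02): k1=(-0.153, 0.102, 0.051), k2=(-0.155, 0.104, 0.051), k3=(-0.155, 0.104, 0.051), k4=(-0.157, 0.105, 0.052); state += dt/6·(k1+2k2+2k3+k4)
t=0.020: state=(0.926, 0.073, 0.001)
t=0.040: state=(0.923, 0.075, 0.002)
t=0.060: state=(0.919, 0.077, 0.003)
continuing one RK4 step at a time; state shown every 10 steps (Δt=0.2):
t=0.200: state=(0.894, 0.094, 0.012)
t=0.400: state=(0.851, 0.122, 0.027)
t=0.600: state=(0.798, 0.155, 0.047)
t=0.800: state=(0.736, 0.192, 0.072)
t=1.000: state=(0.667, 0.231, 0.102)
t=1.200: state=(0.594, 0.268, 0.138)
t=1.400: state=(0.520, 0.301, 0.178)
t=1.600: state=(0.450, 0.327, 0.223)
t=1.800: state=(0.385, 0.344, 0.271)
t=1.820: state=(0.378, 0.345, 0.276)
next step: t=1.840: state=(0.372, 0.346, 0.281) — R has crossed 0.28
linear interpolation between t=1.820 (0.27629) and t=1.840 (0.28123) → t≈1.835

t = 1.835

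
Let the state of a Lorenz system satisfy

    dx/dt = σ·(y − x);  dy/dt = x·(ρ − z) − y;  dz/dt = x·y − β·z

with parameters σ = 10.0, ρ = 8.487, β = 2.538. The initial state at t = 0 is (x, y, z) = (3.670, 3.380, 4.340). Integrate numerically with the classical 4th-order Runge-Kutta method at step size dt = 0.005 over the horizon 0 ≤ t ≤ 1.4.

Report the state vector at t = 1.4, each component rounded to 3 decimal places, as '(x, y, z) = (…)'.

(x, y, z) = (4.730, 5.097, 6.938)

t=0.000: state=(3.670, 3.380, 4.340)
step 1 (dt=0.005): k1=(-2.900, 11.839, 1.390), k2=(-2.532, 11.767, 1.465), k3=(-2.543, 11.770, 1.467), k4=(-2.184, 11.701, 1.543); state += dt/6·(k1+2k2+2k3+k4)
t=0.005: state=(3.657, 3.439, 4.347)
t=0.010: state=(3.648, 3.497, 4.355)
t=0.015: state=(3.642, 3.555, 4.364)
continuing one RK4 step at a time; state shown every 10 steps (Δt=0.05):
t=0.050: state=(3.678, 3.945, 4.452)
t=0.100: state=(3.897, 4.477, 4.670)
t=0.150: state=(4.234, 4.981, 5.018)
t=0.200: state=(4.627, 5.436, 5.507)
t=0.250: state=(5.027, 5.801, 6.129)
t=0.300: state=(5.384, 6.025, 6.851)
t=0.350: state=(5.652, 6.068, 7.609)
t=0.400: state=(5.790, 5.915, 8.319)
t=0.450: state=(5.774, 5.588, 8.895)
t=0.500: state=(5.609, 5.144, 9.273)
t=0.550: state=(5.323, 4.658, 9.426)
t=0.600: state=(4.961, 4.198, 9.370)
t=0.650: state=(4.576, 3.811, 9.148)
t=0.700: state=(4.209, 3.518, 8.810)
t=0.750: state=(3.892, 3.322, 8.408)
t=0.800: state=(3.642, 3.213, 7.981)
t=0.850: state=(3.464, 3.180, 7.561)
t=0.900: state=(3.357, 3.212, 7.170)
t=0.950: state=(3.317, 3.298, 6.824)
t=1.000: state=(3.337, 3.431, 6.536)
t=1.050: state=(3.409, 3.604, 6.313)
t=1.100: state=(3.529, 3.810, 6.164)
t=1.150: state=(3.688, 4.040, 6.095)
t=1.200: state=(3.878, 4.284, 6.108)
t=1.250: state=(4.090, 4.529, 6.206)
t=1.300: state=(4.313, 4.758, 6.384)
t=1.350: state=(4.531, 4.954, 6.633)
t=1.400: state=(4.730, 5.097, 6.938)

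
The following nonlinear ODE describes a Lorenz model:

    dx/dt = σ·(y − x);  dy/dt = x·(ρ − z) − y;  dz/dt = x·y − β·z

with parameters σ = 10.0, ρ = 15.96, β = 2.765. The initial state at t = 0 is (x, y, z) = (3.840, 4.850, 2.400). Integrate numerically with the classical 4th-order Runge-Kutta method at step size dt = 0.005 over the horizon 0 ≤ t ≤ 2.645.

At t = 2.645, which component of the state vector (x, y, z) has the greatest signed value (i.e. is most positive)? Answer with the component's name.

largest component: z

t=0.000: state=(3.840, 4.850, 2.400)
step 1 (dt=0.005): k1=(10.100, 47.220, 11.988), k2=(11.028, 47.329, 12.484), k3=(11.008, 47.355, 12.493), k4=(11.917, 47.487, 13.004); state += dt/6·(k1+2k2+2k3+k4)
t=0.005: state=(3.895, 5.087, 2.462)
t=0.010: state=(3.959, 5.325, 2.530)
t=0.015: state=(4.032, 5.565, 2.603)
continuing one RK4 step at a time; state shown every 20 steps (Δt=0.1):
t=0.100: state=(6.358, 10.139, 5.153)
t=0.200: state=(10.642, 14.592, 13.695)
t=0.300: state=(11.792, 9.315, 23.542)
t=0.400: state=(6.985, 1.389, 22.021)
t=0.500: state=(2.590, -0.374, 16.804)
t=0.600: state=(0.759, -0.206, 12.701)
t=0.700: state=(0.232, 0.002, 9.629)
t=0.800: state=(0.131, 0.117, 7.304)
t=0.900: state=(0.163, 0.235, 5.542)
t=1.000: state=(0.277, 0.440, 4.209)
t=1.100: state=(0.515, 0.848, 3.215)
t=1.200: state=(1.003, 1.687, 2.521)
t=1.300: state=(2.006, 3.412, 2.243)
t=1.400: state=(4.037, 6.819, 3.046)
t=1.500: state=(7.718, 12.191, 7.303)
t=1.600: state=(11.770, 14.181, 17.849)
t=1.700: state=(10.542, 5.915, 24.238)
t=1.800: state=(5.147, 0.254, 20.179)
t=1.900: state=(1.705, -0.388, 15.246)
t=2.000: state=(0.471, -0.142, 11.539)
t=2.100: state=(0.148, 0.015, 8.750)
t=2.200: state=(0.097, 0.101, 6.637)
t=2.300: state=(0.133, 0.198, 5.035)
t=2.400: state=(0.233, 0.375, 3.823)
t=2.500: state=(0.441, 0.733, 2.916)
t=2.600: state=(0.869, 1.472, 2.274)
t=2.645: state=(1.190, 2.027, 2.084)
compare at T: x=1.190, y=2.027, z=2.084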